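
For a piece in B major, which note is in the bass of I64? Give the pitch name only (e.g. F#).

F#

I in B major has root B; the chord is B-D#-F#.
The figure 64 means second inversion — the fifth is in the bass.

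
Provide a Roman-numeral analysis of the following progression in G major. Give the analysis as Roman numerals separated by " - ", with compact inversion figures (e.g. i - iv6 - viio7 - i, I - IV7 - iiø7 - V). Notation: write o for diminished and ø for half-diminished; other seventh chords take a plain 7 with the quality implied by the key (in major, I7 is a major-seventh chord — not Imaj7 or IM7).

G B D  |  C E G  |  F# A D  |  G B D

I - IV - V6 - I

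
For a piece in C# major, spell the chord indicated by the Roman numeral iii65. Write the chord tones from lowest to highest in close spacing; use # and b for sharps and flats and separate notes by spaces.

The numeral's case and figure indicate a minor seventh chord. In C# major its root, the mediant, is E#.
That chord is spelled E#-G#-B#-D#.
The figured bass 65 indicates first inversion, placing the third (G#) in the bass: G#-B#-D#-E#.

G# B# D# E#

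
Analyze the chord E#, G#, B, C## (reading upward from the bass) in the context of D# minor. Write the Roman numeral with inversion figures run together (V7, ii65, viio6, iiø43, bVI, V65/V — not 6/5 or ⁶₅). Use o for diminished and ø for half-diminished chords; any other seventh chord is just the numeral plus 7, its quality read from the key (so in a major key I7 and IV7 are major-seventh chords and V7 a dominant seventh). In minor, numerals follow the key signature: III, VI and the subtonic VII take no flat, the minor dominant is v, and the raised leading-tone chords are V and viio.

The pitches C##-E#-G#-B form a fully diminished seventh chord rooted on C##.
In D# minor, C## is the leading tone; the diatonic fully diminished seventh chord there is viio7.
With E# in the bass the chord is in first inversion, so the figured bass is 65.

viio65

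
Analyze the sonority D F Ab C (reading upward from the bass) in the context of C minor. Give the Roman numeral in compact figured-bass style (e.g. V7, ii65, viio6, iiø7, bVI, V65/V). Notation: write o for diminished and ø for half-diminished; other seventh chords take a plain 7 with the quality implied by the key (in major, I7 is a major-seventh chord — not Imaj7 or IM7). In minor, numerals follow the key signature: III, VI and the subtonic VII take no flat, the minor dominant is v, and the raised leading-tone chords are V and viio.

iiø7

Stacked in thirds the chord is D-F-Ab-C: a half-diminished seventh chord on D.
In C minor, D is the supertonic; the diatonic half-diminished seventh chord there is iiø7.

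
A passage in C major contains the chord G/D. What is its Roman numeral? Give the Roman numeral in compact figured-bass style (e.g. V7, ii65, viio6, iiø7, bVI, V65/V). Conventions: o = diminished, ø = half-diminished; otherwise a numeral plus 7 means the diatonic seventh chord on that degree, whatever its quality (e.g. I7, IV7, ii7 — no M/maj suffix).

The pitches G-B-D form a major triad rooted on G.
In C major, G is the dominant; the diatonic major triad there is V.
With D in the bass the chord is in second inversion, so the figured bass is 64.

V64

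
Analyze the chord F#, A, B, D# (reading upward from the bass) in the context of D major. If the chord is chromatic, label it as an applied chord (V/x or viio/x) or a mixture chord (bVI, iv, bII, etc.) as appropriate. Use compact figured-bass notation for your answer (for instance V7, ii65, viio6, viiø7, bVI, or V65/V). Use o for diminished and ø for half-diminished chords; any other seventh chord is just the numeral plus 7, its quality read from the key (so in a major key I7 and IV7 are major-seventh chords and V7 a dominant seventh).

V43/ii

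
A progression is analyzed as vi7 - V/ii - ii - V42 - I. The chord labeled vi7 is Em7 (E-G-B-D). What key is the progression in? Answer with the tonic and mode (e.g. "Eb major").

The chord Em7 is a minor seventh chord rooted on E; its label is vi7.
If E is scale degree 6 and the mode makes that degree carry a minor seventh chord, the tonic is G and the mode is major.

G major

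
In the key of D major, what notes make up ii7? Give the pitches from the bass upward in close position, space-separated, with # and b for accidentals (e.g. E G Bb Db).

The numeral's case and figure indicate a minor seventh chord. In D major its root, scale degree 2, is E.
Stacking thirds from E gives E-G-B-D.

E G B D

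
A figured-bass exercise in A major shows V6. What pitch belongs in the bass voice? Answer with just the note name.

G#

V in A major has root E; the chord is E-G#-B.
The figure 6 means first inversion — the third is in the bass.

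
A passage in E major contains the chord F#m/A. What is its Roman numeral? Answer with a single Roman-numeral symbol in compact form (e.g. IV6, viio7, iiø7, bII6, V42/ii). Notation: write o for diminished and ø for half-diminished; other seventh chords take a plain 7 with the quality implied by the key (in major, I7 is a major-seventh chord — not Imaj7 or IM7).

The pitches F#-A-C# form a minor triad rooted on F#.
F# is scale degree 2 in E major, and a minor triad on that degree is written ii.
With A in the bass the chord is in first inversion, so the figured bass is 6.

ii6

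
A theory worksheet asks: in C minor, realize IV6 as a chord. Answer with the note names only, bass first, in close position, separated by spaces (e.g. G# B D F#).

A C F

IV6 is the major subdominant, borrowed from the parallel major. In C minor that root is F.
So the chord is F-A-C, a major triad.
With the 6 figure the chord is in first inversion; from the bass A upward in close position it reads A-C-F.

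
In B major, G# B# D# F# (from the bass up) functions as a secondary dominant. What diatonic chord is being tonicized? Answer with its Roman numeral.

The chord is a dominant seventh chord on G#.
A dominant resolves down a perfect fifth: G# → C#. In B major, C# is scale degree 2, i.e. ii.

ii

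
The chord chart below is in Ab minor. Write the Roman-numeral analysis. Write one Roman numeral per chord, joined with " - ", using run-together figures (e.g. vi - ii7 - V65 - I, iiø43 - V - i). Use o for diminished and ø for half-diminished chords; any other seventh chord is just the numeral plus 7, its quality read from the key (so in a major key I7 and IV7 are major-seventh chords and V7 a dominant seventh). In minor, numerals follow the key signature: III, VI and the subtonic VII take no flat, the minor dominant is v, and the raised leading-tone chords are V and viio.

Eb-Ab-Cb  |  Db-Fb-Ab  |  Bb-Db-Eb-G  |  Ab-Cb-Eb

i64 - iv - V43 - i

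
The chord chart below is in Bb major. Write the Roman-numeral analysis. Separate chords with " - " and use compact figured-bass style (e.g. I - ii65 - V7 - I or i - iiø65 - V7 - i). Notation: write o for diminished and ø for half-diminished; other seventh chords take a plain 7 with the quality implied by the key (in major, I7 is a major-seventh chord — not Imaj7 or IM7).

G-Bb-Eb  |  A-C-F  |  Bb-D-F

IV6 - V6 - I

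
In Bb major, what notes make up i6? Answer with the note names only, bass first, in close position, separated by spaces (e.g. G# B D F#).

Db F Bb

i6 is the minor tonic, borrowed from the parallel minor. In Bb major that root is Bb.
So the chord is Bb-Db-F.
The figured bass 6 indicates first inversion, placing the third (Db) in the bass: Db-F-Bb.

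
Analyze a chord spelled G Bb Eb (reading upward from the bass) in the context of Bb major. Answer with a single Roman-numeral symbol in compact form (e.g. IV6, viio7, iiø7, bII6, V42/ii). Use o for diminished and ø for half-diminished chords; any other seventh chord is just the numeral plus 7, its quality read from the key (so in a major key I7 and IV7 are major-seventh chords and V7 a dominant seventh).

IV6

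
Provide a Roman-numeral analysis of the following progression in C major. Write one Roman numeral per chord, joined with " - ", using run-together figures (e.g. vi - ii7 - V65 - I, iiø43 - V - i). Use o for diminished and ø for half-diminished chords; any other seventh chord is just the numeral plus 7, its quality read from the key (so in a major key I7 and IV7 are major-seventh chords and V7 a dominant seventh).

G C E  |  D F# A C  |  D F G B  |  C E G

I64 - V7/V - V43 - I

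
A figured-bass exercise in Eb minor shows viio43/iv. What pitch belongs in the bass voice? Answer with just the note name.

Db

The applied chord viio43/iv is rooted on G: G-Bb-Db-Fb.
The figure 43 means second inversion — the fifth is in the bass.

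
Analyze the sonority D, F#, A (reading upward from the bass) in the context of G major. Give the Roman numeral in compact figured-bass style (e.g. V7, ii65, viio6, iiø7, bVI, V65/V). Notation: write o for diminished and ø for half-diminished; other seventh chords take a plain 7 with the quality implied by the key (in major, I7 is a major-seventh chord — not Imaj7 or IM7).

The pitches D-F#-A form a major triad rooted on D.
In G major, D is the dominant; the diatonic major triad there is V.

V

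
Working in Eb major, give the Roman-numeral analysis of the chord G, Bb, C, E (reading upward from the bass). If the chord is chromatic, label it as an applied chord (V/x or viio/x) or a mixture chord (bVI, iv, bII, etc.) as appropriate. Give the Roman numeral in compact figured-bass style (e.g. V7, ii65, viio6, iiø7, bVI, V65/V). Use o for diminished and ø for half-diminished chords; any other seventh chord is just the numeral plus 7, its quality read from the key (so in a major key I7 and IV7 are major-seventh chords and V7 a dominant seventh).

The pitches C-E-G-Bb form a dominant seventh chord rooted on C.
C is not a diatonic chord root with this quality in Eb major, but it lies a perfect fifth above F (ii), so the chord functions as an applied dominant of ii.
With G in the bass the chord is in second inversion, so the figured bass is 43.

V43/ii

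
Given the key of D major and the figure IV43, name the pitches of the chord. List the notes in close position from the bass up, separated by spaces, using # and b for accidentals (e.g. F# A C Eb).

In D major, scale degree 4 is G, and the diatonic chord built there is a major seventh chord.
That chord is spelled G-B-D-F#.
With the 43 figure the chord is in second inversion; from the bass D upward in close position it reads D-F#-G-B.

D F# G B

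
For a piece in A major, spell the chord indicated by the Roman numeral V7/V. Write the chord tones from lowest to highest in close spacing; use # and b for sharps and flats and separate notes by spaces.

V7/V is a secondary dominant — the dominant seventh of V. V in A major is E, so the applied chord's root is B, a perfect fifth above.
Building a dominant seventh chord on B gives B-D#-F#-A.

B D# F# A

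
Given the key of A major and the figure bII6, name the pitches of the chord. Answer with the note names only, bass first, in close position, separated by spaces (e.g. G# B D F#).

D F Bb

Scale degree 2 in A major is B; lowering it a half step gives Bb. bII6 is the Neapolitan sixth — a major triad on the lowered second degree, here in its customary first inversion.
So the chord is Bb-D-F.
With the 6 figure the chord is in first inversion; from the bass D upward in close position it reads D-F-Bb.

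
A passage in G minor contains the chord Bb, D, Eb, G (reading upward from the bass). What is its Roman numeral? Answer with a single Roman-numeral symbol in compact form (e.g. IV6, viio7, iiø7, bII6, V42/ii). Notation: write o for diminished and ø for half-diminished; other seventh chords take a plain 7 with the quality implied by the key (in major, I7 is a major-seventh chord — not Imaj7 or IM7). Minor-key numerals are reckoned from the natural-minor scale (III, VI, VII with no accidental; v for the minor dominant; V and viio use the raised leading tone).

VI43

Stacked in thirds the chord is Eb-G-Bb-D: a major seventh chord on Eb.
In G minor, Eb is the submediant; the diatonic major seventh chord there is VI7.
With Bb in the bass the chord is in second inversion, so the figured bass is 43.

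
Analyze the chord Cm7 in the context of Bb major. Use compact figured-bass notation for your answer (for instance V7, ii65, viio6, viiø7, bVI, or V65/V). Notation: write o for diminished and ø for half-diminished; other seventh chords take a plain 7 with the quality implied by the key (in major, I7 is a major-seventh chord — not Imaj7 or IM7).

ii7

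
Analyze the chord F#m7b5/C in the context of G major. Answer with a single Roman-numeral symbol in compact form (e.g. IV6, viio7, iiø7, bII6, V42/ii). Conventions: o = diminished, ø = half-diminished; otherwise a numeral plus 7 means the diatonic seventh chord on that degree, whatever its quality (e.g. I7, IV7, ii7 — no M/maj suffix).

Stacked in thirds the chord is F#-A-C-E: a half-diminished seventh chord on F#.
F# is scale degree 7 in G major, and a half-diminished seventh chord on that degree is written viiø7.
With C in the bass the chord is in second inversion, so the figured bass is 43.

viiø43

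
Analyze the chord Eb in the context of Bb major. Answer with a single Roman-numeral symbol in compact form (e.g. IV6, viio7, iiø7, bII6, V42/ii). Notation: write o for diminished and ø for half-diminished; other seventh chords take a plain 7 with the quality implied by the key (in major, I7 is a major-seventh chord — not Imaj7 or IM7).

IV

Stacked in thirds the chord is Eb-G-Bb: a major triad on Eb.
Eb is scale degree 4 in Bb major, and a major triad on that degree is written IV.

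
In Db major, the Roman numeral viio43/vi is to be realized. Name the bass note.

The applied chord viio43/vi is rooted on A: A-C-Eb-Gb.
The figure 43 means second inversion — the fifth is in the bass.

Eb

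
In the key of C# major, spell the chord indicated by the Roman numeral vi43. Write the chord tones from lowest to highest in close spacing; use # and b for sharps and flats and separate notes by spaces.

In C# major, the submediant is A#, and the diatonic chord built there is a minor seventh chord.
That chord is spelled A#-C#-E#-G#.
The figured bass 43 indicates second inversion, placing the fifth (E#) in the bass: E#-G#-A#-C#.

E# G# A# C#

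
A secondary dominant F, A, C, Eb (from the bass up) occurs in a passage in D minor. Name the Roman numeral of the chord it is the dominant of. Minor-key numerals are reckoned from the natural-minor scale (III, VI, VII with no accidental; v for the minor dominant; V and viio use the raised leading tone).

VI

The chord is a dominant seventh chord on F.
A dominant resolves down a perfect fifth: F → Bb. In D minor, Bb is scale degree 6, i.e. VI.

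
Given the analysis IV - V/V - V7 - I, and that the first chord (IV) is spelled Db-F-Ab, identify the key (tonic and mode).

Ab major

The chord Db is a major triad rooted on Db; its label is IV.
If Db is scale degree 4 and the mode makes that degree carry a major triad, the tonic is Ab and the mode is major.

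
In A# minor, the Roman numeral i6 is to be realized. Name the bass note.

C#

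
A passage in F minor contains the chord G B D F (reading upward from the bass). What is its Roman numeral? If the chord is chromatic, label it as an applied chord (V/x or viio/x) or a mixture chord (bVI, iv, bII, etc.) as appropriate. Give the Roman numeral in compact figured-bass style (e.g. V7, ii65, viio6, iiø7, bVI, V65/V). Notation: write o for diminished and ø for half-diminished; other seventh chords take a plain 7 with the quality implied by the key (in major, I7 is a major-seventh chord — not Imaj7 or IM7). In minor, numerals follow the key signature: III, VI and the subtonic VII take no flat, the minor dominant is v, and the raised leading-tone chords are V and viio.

The pitches G-B-D-F form a dominant seventh chord rooted on G.
G is not a diatonic chord root with this quality in F minor, but it lies a perfect fifth above C (V), so the chord functions as an applied dominant of V.

V7/V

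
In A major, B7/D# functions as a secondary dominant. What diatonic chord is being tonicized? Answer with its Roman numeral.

V

The chord is a dominant seventh chord on B.
A dominant resolves down a perfect fifth: B → E. In A major, E is scale degree 5, i.e. V.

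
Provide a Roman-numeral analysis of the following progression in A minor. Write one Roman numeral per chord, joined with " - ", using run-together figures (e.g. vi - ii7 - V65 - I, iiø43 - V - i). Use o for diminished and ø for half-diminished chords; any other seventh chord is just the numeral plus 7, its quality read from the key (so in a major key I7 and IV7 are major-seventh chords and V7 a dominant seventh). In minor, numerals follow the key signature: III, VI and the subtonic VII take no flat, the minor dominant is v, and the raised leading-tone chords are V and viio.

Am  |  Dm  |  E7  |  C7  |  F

i - iv - V7 - V7/VI - VI

Am: root A is the tonic; minor triad there is i.
Dm: minor triad on D = scale degree 4 → iv.
E7 has root E, degree 5 in A minor, so V7.
C7 is the secondary dominant of VI (dominant seventh chord on C): V7/VI.
F has root F, degree 6 in A minor, so VI.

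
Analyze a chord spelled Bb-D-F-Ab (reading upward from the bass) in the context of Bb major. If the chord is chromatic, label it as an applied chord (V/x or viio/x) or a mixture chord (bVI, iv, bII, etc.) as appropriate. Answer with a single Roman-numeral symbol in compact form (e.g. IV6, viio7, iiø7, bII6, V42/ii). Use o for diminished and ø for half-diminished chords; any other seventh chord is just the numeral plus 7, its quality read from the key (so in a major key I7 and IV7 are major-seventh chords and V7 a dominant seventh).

V7/IV

The pitches Bb-D-F-Ab form a dominant seventh chord rooted on Bb.
Bb is not a diatonic chord root with this quality in Bb major, but it lies a perfect fifth above Eb (IV), so the chord functions as an applied dominant of IV.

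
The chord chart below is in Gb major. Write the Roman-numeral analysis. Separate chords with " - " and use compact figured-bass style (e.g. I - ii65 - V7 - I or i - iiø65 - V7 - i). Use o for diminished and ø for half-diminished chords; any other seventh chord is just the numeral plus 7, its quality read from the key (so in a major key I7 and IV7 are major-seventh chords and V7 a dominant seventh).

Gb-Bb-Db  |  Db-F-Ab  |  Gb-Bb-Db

I - V - I

Gb-Bb-Db: root Gb is the tonic; major triad there is I.
Db-F-Ab: root Db is the dominant; major triad there is V.
Gb-Bb-Db: root Gb is the tonic; major triad there is I.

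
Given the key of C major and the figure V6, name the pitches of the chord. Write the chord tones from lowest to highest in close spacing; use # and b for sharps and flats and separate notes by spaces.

B D G

The numeral's case and figure indicate a major triad. In C major its root, scale degree 5, is G.
That chord is spelled G-B-D.
The figured bass 6 indicates first inversion, placing the third (B) in the bass: B-D-G.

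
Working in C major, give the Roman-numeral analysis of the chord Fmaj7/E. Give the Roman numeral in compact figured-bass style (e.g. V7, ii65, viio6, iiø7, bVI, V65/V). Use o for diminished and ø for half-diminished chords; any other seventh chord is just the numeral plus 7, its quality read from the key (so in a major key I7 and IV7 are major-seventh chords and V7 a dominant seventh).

Stacked in thirds the chord is F-A-C-E: a major seventh chord on F.
F is scale degree 4 in C major, and a major seventh chord on that degree is written IV7.
With E in the bass the chord is in third inversion, so the figured bass is 42.

IV42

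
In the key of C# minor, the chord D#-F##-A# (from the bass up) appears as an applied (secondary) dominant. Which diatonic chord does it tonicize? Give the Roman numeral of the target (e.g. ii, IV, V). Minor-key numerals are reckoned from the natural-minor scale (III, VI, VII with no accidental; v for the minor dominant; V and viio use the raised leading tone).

V

The chord is a major triad on D#.
A dominant resolves down a perfect fifth: D# → G#. In C# minor, G# is scale degree 5, i.e. V.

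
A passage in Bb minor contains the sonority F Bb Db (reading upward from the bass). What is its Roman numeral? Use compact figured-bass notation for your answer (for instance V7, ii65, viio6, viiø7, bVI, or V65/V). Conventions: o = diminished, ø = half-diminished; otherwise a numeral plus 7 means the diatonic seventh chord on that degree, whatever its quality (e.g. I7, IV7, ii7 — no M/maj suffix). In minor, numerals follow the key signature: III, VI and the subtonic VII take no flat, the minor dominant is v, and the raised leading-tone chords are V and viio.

i64

The pitches Bb-Db-F form a minor triad rooted on Bb.
In Bb minor, Bb is the tonic; the diatonic minor triad there is i.
With F in the bass the chord is in second inversion, so the figured bass is 64.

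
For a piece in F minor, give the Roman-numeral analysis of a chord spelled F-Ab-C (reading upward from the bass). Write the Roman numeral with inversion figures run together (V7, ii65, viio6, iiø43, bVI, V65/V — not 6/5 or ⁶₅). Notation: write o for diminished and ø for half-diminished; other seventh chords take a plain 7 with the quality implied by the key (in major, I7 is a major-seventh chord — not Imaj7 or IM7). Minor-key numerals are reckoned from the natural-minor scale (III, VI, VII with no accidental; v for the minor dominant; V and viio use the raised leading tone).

Stacked in thirds the chord is F-Ab-C: a minor triad on F.
In F minor, F is the tonic; the diatonic minor triad there is i.

i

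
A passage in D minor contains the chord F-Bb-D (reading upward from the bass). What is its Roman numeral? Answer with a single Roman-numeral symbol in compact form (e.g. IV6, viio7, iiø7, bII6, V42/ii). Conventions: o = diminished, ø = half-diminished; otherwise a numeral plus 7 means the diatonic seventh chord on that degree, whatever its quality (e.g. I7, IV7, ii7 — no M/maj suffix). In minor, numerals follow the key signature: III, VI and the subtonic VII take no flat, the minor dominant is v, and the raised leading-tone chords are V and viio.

VI64

Stacked in thirds the chord is Bb-D-F: a major triad on Bb.
Bb is scale degree 6 in D minor, and a major triad on that degree is written VI.
With F in the bass the chord is in second inversion, so the figured bass is 64.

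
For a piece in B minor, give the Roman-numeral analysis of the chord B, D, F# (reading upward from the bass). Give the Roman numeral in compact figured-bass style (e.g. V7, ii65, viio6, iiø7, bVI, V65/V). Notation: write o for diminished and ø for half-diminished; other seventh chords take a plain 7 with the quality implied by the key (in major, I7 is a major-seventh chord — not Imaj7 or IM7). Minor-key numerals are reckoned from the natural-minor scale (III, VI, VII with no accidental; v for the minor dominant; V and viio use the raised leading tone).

Stacked in thirds the chord is B-D-F#: a minor triad on B.
B is scale degree 1 in B minor, and a minor triad on that degree is written i.

i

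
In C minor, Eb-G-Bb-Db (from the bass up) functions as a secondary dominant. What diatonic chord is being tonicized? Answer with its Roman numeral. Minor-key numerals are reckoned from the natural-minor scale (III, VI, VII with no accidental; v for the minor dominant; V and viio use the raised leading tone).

The chord is a dominant seventh chord on Eb.
A dominant resolves down a perfect fifth: Eb → Ab. In C minor, Ab is scale degree 6, i.e. VI.

VI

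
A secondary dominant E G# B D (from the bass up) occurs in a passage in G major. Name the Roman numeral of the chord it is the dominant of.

The chord is a dominant seventh chord on E.
A dominant resolves down a perfect fifth: E → A. In G major, A is scale degree 2, i.e. ii.

ii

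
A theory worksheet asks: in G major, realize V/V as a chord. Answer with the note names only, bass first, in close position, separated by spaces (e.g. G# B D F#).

The slash means an applied dominant: we want the dominant of V. In G major, V is D major, and its dominant is built on A.
Building a major triad on A gives A-C#-E.

A C# E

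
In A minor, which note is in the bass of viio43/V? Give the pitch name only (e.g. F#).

A

The applied chord viio43/V is rooted on D#: D#-F#-A-C.
The figure 43 means second inversion — the fifth is in the bass.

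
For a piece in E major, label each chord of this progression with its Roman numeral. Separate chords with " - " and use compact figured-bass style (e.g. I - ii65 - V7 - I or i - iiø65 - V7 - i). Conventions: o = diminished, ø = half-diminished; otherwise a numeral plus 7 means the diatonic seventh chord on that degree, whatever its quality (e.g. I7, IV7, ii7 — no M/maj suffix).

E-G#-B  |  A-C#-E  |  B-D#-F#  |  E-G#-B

E-G#-B has root E, degree 1 in E major, so I.
A-C#-E has root A, degree 4 in E major, so IV.
B-D#-F#: major triad on B = scale degree 5 → V.
E-G#-B: major triad on E = scale degree 1 → I.

I - IV - V - I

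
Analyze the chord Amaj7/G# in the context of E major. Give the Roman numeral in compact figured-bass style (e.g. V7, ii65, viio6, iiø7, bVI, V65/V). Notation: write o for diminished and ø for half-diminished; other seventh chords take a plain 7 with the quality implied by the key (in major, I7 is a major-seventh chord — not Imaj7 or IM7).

IV42

The pitches A-C#-E-G# form a major seventh chord rooted on A.
A is scale degree 4 in E major, and a major seventh chord on that degree is written IV7.
With G# in the bass the chord is in third inversion, so the figured bass is 42.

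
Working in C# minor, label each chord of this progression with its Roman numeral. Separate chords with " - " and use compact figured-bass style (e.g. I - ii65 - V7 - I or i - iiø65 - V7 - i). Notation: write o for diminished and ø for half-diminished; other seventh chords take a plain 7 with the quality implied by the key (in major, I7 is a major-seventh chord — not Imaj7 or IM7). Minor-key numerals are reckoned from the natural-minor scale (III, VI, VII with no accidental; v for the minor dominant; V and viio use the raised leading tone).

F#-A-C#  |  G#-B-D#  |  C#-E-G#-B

iv - v - i7

F#-A-C#: minor triad on F# = scale degree 4 → iv.
G#-B-D#: root G# is the dominant; minor triad there is v.
C#-E-G#-B: minor seventh chord on C# = scale degree 1 → i7.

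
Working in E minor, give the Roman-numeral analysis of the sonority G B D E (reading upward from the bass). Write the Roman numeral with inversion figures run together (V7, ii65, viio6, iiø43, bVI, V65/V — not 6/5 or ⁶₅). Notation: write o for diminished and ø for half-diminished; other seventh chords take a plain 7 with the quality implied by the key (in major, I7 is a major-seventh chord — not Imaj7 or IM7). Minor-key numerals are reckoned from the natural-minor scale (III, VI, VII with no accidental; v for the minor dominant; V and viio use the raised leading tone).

Stacked in thirds the chord is E-G-B-D: a minor seventh chord on E.
E is scale degree 1 in E minor, and a minor seventh chord on that degree is written i7.
With G in the bass the chord is in first inversion, so the figured bass is 65.

i65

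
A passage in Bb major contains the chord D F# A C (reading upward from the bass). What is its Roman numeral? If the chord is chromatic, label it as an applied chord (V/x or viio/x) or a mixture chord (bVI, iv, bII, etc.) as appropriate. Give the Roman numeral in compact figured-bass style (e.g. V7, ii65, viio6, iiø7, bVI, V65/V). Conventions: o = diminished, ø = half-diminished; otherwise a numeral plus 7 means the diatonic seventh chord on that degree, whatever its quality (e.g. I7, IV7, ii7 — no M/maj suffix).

V7/vi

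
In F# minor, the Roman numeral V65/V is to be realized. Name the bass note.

The applied chord V65/V is rooted on G#: G#-B#-D#-F#.
The figure 65 means first inversion — the third is in the bass.

B#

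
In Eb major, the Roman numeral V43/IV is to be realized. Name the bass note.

The applied chord V43/IV is rooted on Eb: Eb-G-Bb-Db.
The figure 43 means second inversion — the fifth is in the bass.

Bb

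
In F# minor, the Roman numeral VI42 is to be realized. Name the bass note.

VI in F# minor has root D; the chord is D-F#-A-C#.
The figure 42 means third inversion — the seventh is in the bass.

C#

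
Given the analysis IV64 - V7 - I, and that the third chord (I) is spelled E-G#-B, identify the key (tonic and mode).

The chord E is a major triad rooted on E; its label is I.
If E is scale degree 1 and the mode makes that degree carry a major triad, the tonic is E and the mode is major.

E major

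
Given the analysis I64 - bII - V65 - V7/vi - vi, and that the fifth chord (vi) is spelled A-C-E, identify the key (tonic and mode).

vi is given as A-C-E — a minor triad with root A.
If A is scale degree 6 and the mode makes that degree carry a minor triad, the tonic is C and the mode is major.

C major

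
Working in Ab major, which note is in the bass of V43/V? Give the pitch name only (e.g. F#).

F

The applied chord V43/V is rooted on Bb: Bb-D-F-Ab.
The figure 43 means second inversion — the fifth is in the bass.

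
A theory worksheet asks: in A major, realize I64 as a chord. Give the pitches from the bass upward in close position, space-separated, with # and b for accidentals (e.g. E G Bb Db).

In A major, the tonic is A, and the diatonic chord built there is a major triad.
That chord is spelled A-C#-E.
The figured bass 64 indicates second inversion, placing the fifth (E) in the bass: E-A-C#.

E A C#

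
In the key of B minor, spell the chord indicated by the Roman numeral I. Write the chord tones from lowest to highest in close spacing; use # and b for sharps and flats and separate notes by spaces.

B D# F#

Scale degree 1 in B minor is B; here the chord built on it is altered to a major triad. I is the major tonic (Picardy third), borrowed from the parallel major.
So the chord is B-D#-F#, a major triad.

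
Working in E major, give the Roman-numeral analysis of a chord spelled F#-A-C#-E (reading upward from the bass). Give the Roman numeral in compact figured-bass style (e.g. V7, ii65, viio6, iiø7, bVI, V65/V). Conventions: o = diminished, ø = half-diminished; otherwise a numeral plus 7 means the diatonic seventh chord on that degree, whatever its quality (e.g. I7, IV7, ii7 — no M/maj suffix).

ii7

The pitches F#-A-C#-E form a minor seventh chord rooted on F#.
F# is scale degree 2 in E major, and a minor seventh chord on that degree is written ii7.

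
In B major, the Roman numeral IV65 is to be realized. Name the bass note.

IV in B major has root E; the chord is E-G#-B-D#.
The figure 65 means first inversion — the third is in the bass.

G#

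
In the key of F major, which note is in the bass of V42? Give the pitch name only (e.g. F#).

Bb

V in F major has root C; the chord is C-E-G-Bb.
The figure 42 means third inversion — the seventh is in the bass.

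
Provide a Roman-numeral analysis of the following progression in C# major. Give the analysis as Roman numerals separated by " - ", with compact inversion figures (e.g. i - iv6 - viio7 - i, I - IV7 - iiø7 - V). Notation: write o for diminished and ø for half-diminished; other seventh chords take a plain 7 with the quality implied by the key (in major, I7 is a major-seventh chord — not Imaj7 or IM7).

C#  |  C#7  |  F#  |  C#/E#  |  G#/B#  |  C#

C#: major triad on C# = scale degree 1 → I.
C#7: chromatic; C# is V of IV, so V7/IV.
F#: major triad on F# = scale degree 4 → IV.
C#/E# has root C#, degree 1 in C# major, so I6.
G#/B#: major triad on G# = scale degree 5 → V6.
C# has root C#, degree 1 in C# major, so I.

I - V7/IV - IV - I6 - V6 - I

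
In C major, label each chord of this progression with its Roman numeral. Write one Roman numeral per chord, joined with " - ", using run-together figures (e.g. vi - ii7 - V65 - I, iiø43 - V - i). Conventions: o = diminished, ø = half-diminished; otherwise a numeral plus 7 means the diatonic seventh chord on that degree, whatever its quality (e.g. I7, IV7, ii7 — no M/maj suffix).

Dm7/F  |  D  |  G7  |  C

ii65 - V/V - V7 - I

Dm7/F has root D, degree 2 in C major, so ii65.
D is the secondary dominant of V (major triad on D): V/V.
G7: dominant seventh chord on G = scale degree 5 → V7.
C: root C is the tonic; major triad there is I.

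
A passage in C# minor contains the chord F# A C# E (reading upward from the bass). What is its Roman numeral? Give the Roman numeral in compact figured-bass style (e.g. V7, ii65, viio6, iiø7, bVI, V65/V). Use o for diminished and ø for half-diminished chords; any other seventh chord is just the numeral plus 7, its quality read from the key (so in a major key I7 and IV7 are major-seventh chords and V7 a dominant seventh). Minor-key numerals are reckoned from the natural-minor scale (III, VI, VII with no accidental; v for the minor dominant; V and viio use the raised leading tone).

iv7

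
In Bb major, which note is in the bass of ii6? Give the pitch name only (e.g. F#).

ii in Bb major has root C; the chord is C-Eb-G.
The figure 6 means first inversion — the third is in the bass.

Eb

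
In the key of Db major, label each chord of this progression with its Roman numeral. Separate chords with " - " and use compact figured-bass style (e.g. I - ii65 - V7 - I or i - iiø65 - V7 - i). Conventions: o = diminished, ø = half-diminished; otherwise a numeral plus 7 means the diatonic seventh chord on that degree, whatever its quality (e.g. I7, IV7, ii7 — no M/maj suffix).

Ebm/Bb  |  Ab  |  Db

ii64 - V - I

Ebm/Bb has root Eb, degree 2 in Db major, so ii64.
Ab: root Ab is the dominant; major triad there is V.
Db: root Db is the tonic; major triad there is I.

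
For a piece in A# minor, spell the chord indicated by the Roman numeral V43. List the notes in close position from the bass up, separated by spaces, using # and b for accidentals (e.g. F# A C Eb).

B# D# E# G##

In A# minor, the dominant is E#. The dominant is major (leading tone raised), so V is a dominant seventh chord.
That chord is spelled E#-G##-B#-D#.
The figured bass 43 indicates second inversion, placing the fifth (B#) in the bass: B#-D#-E#-G##.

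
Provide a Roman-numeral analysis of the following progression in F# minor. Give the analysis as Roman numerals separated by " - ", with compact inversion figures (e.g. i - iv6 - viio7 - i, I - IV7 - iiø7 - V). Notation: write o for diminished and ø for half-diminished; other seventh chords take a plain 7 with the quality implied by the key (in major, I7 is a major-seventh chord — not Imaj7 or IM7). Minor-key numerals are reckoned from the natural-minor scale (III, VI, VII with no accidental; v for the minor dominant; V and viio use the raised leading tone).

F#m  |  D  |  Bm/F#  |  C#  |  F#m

i - VI - iv64 - V - i

F#m: root F# is the tonic; minor triad there is i.
D: major triad on D = scale degree 6 → VI.
Bm/F#: minor triad on B = scale degree 4 → iv64.
C#: major triad on C# = scale degree 5 → V.
F#m: minor triad on F# = scale degree 1 → i.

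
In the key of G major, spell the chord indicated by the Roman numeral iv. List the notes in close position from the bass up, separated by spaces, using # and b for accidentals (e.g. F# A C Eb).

iv is the minor subdominant, borrowed from the parallel minor. In G major that root is C.
So the chord is C-Eb-G.

C Eb G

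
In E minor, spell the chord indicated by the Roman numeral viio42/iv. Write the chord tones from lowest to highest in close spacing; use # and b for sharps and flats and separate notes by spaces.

F G# B D

viio42/iv is a secondary leading-tone chord. The target iv is A in E minor; the applied chord is rooted a semitone below, on G#.
Building a fully diminished seventh chord on G# gives G#-B-D-F.
With the 42 figure the chord is in third inversion; from the bass F upward in close position it reads F-G#-B-D.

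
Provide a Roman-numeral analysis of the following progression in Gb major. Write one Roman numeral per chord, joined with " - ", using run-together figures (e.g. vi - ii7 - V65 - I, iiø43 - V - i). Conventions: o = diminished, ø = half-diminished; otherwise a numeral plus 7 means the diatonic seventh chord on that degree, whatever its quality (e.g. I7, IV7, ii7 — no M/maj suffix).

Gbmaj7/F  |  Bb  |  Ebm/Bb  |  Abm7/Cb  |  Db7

I42 - V/vi - vi64 - ii65 - V7

Gbmaj7/F: root Gb is the tonic; major seventh chord there is I42.
Bb is the secondary dominant of vi (major triad on Bb): V/vi.
Ebm/Bb: minor triad on Eb = scale degree 6 → vi64.
Abm7/Cb: root Ab is the supertonic; minor seventh chord there is ii65.
Db7: root Db is the dominant; dominant seventh chord there is V7.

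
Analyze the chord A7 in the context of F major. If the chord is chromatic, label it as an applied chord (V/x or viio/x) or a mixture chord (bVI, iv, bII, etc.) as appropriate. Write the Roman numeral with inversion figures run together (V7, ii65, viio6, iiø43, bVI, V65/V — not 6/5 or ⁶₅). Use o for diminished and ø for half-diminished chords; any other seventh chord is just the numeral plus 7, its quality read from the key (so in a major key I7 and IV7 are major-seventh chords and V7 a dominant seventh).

Stacked in thirds the chord is A-C#-E-G: a dominant seventh chord on A.
A is not a diatonic chord root with this quality in F major, but it lies a perfect fifth above D (vi), so the chord functions as an applied dominant of vi.

V7/vi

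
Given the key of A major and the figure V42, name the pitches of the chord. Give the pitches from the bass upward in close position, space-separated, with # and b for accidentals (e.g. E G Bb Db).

D E G# B

In A major, scale degree 5 is E, and the diatonic chord built there is a dominant seventh chord.
Stacking thirds from E gives E-G#-B-D.
With the 42 figure the chord is in third inversion; from the bass D upward in close position it reads D-E-G#-B.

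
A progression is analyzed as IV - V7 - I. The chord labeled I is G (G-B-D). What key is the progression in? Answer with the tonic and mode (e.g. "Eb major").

G major

The chord G is a major triad rooted on G; its label is I.
If G is scale degree 1 and the mode makes that degree carry a major triad, the tonic is G and the mode is major.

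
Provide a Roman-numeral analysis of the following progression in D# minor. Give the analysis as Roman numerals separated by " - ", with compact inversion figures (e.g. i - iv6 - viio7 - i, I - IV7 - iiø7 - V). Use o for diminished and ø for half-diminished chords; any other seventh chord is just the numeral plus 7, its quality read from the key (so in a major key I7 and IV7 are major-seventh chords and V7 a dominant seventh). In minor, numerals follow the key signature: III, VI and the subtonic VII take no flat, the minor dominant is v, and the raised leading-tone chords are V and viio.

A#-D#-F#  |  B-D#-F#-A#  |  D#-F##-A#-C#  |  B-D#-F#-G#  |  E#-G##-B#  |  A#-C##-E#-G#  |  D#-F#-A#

i64 - VI7 - V7/iv - iv65 - V/V - V7 - i

A#-D#-F# has root D#, degree 1 in D# minor, so i64.
B-D#-F#-A#: root B is the submediant; major seventh chord there is VI7.
D#-F##-A#-C#: a dominant seventh chord on D#, the applied dominant of iv → V7/iv.
B-D#-F#-G#: root G# is the subdominant; minor seventh chord there is iv65.
E#-G##-B# is the secondary dominant of V (major triad on E#): V/V.
A#-C##-E#-G#: root A# is the dominant; dominant seventh chord there is V7.
D#-F#-A#: minor triad on D# = scale degree 1 → i.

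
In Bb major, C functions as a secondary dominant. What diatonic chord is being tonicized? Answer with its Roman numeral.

V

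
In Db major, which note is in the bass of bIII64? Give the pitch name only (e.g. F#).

Cb

bIII in Db major has root Fb; the chord is Fb-Ab-Cb.
The figure 64 means second inversion — the fifth is in the bass.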